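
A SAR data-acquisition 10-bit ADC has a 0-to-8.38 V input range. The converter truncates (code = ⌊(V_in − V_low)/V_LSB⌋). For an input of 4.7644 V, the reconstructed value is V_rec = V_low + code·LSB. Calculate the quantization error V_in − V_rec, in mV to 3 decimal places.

1.548 mV

LSB = 8.38/2^10 = 8.184 mV.
(V_in − V_low)/LSB = (4.7644 − 0)/0.00818359 = 582.1892 → code 582 (floor).
V_rec = 0 + 582·0.00818359 = 4.7628516 V.
Difference: 0.00154844 V → 1.548 mV.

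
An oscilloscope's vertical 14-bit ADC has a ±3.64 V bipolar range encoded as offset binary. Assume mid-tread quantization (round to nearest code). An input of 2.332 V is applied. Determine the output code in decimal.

code 13440

Full-scale span = 7.28 V; LSB = 7.28/2^14 = 444.34 µV.
Input sits at 13440.281 steps above V_low.
round(13440.281) = 13440.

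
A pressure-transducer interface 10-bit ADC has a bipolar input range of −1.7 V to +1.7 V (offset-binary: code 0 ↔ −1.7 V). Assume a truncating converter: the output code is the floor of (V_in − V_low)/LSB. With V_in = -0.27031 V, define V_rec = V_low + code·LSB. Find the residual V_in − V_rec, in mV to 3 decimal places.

1.956 mV

LSB = 3.4/2^10 = 3.320 mV.
(-0.27031 − (−1.7))/0.00332031 = 430.5890; ⌊·⌋ gives code 430.
V_rec = (−1.7) + 430·0.00332031 = -0.27226563 V.
Error = -0.27031 − (−0.27226563) = 0.00195562 V = 1.956 mV.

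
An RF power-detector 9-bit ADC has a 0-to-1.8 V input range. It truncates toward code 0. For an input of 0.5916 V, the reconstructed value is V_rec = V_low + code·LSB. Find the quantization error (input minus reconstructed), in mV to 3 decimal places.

0.975 mV

Step size: 1.8 V ÷ 2^9 = 3.516 mV.
Scaled input = 168.2773 LSBs, so code = 168.
V_rec = 0 + 168·0.00351563 = 0.590625 V.
V_in − V_rec = 0.000975 V = 0.975 mV.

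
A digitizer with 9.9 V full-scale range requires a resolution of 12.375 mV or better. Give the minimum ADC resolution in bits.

10 bits

Number of steps required ≥ 9.9 V / 12.375 mV = 800.00.
Need 2^N ≥ 800.00; 2^9 = 512, 2^10 = 1024.
Minimum N = 10.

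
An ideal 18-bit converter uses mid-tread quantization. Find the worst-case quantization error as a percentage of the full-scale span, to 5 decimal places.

Rounding → worst-case error = ½ LSB = V_FS/2^19, so 100/524288 = 0.000190735 % of full scale.

0.00019 %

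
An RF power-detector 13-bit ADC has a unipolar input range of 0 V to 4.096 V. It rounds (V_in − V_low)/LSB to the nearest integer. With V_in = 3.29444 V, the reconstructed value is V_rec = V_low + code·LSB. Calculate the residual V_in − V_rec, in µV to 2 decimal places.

-60.00 µV

Step size: 4.096 V ÷ 2^13 = 0.500 mV.
(V_in − V_low)/LSB = (3.29444 − 0)/0.0005 = 6588.8800 → code 6589 (round).
Code 6589 maps back to 0 + 6589×0.0005 V = 3.2945 V.
Difference: -6e-05 V → -60.00 µV.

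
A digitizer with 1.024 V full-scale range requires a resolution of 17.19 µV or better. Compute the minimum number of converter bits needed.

Number of steps required ≥ 1.024 V / 17.19 µV = 59569.52.
Need 2^N ≥ 59569.52; 2^15 = 32768, 2^16 = 65536.
Minimum N = 16.

16 bits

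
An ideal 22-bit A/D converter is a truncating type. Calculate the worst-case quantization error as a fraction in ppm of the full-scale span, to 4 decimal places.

0.2384 ppm

Truncating → worst-case error = 1 LSB = V_FS/2^22, so 1e+06/4194304 = 0.238419 ppm of full scale.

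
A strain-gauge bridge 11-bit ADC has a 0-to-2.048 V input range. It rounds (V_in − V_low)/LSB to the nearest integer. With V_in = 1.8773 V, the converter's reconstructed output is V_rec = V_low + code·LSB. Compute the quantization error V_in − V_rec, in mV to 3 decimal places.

0.300 mV

LSB = 2.048/2^11 = 1.000 mV.
(V_in − V_low)/LSB = (1.8773 − 0)/0.001 = 1877.3000 → code 1877 (round).
Reconstructed: 1.877 V.
Error = 1.8773 − 1.877 = 0.0003 V = 0.300 mV.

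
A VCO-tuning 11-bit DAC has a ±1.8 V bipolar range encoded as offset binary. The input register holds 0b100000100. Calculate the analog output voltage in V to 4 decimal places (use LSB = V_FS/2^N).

LSB = 3.6 V / 2^11 = 1.758 mV.
Code 0b100000100 = 260 decimal.
V_out = (−1.8) + 260 × 0.00175781 V = -1.34297 V.

-1.3430 V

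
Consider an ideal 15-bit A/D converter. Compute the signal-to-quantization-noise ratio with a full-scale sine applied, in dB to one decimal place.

SNR ≈ 6.02·N + 1.76 dB = 6.02·15 + 1.76 = 92.06 dB.

92.1 dB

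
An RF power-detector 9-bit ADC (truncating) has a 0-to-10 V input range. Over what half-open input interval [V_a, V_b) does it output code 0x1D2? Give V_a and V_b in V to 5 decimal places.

LSB = 10/2^9 = 19.531 mV.
Code 0x1D2 = 466 decimal.
V_a = V_low + 466·LSB = 9.10156 V; V_b = V_low + 467·LSB = 9.12109 V.

[9.10156 V, 9.12109 V)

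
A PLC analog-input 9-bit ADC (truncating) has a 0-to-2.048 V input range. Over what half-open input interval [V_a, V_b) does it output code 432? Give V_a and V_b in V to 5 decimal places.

LSB = 2.048/2^9 = 4.000 mV.
V_a = V_low + 432·LSB = 1.728 V; V_b = V_low + 433·LSB = 1.732 V.

[1.72800 V, 1.73200 V)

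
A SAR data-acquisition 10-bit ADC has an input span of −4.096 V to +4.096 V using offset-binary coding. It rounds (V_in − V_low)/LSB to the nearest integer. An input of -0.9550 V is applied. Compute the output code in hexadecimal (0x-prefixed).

code 0x189 (decimal 393)

Full-scale span = 8.192 V; LSB = 8.192/2^10 = 8.000 mV.
Input sits at 392.625 steps above V_low.
Round → code 393.
In hexadecimal (0x-prefixed): 0x189.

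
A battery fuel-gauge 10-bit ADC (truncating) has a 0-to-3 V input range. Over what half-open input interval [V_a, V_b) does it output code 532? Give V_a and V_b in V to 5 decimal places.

LSB = 3/2^10 = 2.930 mV.
V_a = V_low + 532·LSB = 1.55859 V; V_b = V_low + 533·LSB = 1.56152 V.

[1.55859 V, 1.56152 V)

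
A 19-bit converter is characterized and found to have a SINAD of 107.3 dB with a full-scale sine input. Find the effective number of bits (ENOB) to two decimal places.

ENOB = (SINAD − 1.76) / 6.02 = (107.3 − 1.76)/6.02 = 17.532.

17.53 bits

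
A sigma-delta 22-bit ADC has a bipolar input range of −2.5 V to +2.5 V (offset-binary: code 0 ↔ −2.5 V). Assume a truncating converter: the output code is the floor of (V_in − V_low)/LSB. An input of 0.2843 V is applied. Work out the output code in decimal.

code 2335640

With 4194304 levels over 5 V, one step is 1.19 µV.
(0.2843 − (−2.5)) / 1.19209e-06 = 2335640.125 LSBs.
So the output code is 2335640.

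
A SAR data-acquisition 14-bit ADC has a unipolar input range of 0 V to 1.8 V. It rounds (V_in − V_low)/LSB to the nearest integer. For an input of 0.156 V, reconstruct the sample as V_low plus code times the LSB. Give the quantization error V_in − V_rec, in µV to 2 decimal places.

One LSB is 1.8 V / 16384 = 109.86 µV.
(0.156 − 0)/0.000109863 = 1419.9467; round gives code 1420.
V_rec = 0 + 1420·0.000109863 = 0.15600586 V.
Error = 0.156 − 0.15600586 = -5.85938e-06 V = -5.86 µV.

-5.86 µV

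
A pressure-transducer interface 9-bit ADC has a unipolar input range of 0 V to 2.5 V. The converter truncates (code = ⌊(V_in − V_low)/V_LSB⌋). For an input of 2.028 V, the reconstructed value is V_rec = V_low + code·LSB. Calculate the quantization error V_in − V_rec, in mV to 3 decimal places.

1.633 mV

Step size: 2.5 V ÷ 2^9 = 4.883 mV.
(V_in − V_low)/LSB = (2.028 − 0)/0.00488281 = 415.3344 → code 415 (floor).
Reconstructed: 2.0263672 V.
V_in − V_rec = 0.00163281 V = 1.633 mV.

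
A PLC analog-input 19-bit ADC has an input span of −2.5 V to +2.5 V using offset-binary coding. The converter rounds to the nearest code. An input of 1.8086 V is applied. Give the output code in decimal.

code 451789

With 524288 levels over 5 V, one step is 9.54 µV.
(V_in − V_low)/LSB = (1.8086 − (−2.5)) / 9.53674e-06 = 451789.455.
round(451789.455) = 451789.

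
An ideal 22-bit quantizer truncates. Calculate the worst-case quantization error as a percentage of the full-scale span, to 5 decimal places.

0.00002 %

Truncating → worst-case error = 1 LSB = V_FS/2^22, so 100/4194304 = 2.38419e-05 % of full scale.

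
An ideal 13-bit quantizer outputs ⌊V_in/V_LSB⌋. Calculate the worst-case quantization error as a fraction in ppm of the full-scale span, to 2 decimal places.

Truncating → worst-case error = 1 LSB = V_FS/2^13, so 1e+06/8192 = 122.07 ppm of full scale.

122.07 ppm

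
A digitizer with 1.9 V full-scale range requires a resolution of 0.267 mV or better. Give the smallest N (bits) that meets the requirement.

13 bits

Number of steps required ≥ 1.9 V / 0.267 mV = 7116.10.
Need 2^N ≥ 7116.10; 2^12 = 4096, 2^13 = 8192.
Minimum N = 13.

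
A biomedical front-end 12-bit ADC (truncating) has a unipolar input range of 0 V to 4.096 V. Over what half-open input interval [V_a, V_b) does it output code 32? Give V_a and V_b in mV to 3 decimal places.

LSB = 4.096/2^12 = 1.000 mV.
V_a = V_low + 32·LSB = 0.032 V; V_b = V_low + 33·LSB = 0.033 V.

[32.000 mV, 33.000 mV)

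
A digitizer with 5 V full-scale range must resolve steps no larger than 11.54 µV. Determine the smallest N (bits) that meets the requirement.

19 bits

Number of steps required ≥ 5 V / 11.54 µV = 433275.56.
Need 2^N ≥ 433275.56; 2^18 = 262144, 2^19 = 524288.
Minimum N = 19.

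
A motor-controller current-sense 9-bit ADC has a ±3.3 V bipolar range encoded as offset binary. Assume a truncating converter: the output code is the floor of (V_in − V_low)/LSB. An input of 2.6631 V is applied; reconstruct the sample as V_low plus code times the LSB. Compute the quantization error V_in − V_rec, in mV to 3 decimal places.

7.631 mV

LSB = 6.6/2^9 = 12.891 mV.
(2.6631 − (−3.3))/0.0128906 = 462.5920; ⌊·⌋ gives code 462.
Reconstructed: 2.6554687 V.
Difference: 0.00763125 V → 7.631 mV.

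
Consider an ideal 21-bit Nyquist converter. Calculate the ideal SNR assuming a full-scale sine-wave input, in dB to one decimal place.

SNR ≈ 6.02·N + 1.76 dB = 6.02·21 + 1.76 = 128.18 dB.

128.2 dB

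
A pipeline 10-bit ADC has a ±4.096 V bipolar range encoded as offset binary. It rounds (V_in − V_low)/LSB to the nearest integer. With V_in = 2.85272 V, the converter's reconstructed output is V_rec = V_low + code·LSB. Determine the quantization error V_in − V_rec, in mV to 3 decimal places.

-3.280 mV

One LSB is 8.192 V / 1024 = 8.000 mV.
(2.85272 − (−4.096))/0.008 = 868.5900; round gives code 869.
Reconstructed: 2.856 V.
Difference: -0.00328 V → -3.280 mV.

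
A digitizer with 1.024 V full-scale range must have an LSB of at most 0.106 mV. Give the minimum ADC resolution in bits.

Number of steps required ≥ 1.024 V / 0.106 mV = 9660.38.
Need 2^N ≥ 9660.38; 2^13 = 8192, 2^14 = 16384.
Minimum N = 14.

14 bits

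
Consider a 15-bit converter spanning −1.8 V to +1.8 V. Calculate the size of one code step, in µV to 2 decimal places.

Full-scale span = 3.6 V.
LSB = 3.6 / 2^15 = 3.6 / 32768 = 0.000109863 V = 109.86 µV.

109.86 µV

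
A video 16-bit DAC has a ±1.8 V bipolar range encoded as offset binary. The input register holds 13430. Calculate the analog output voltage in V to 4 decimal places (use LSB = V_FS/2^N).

-1.0623 V

LSB = 3.6 V / 2^16 = 54.93 µV.
V_out = (−1.8) + 13430 × 5.49316e-05 V = -1.06227 V.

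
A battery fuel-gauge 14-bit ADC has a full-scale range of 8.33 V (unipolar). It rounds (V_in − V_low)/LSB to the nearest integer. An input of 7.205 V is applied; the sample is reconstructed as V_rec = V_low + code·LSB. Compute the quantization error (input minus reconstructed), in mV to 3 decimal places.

Step size: 8.33 V ÷ 2^14 = 0.508 mV.
(7.205 − 0)/0.000508423 = 14171.2749; round gives code 14171.
V_rec = 0 + 14171·0.000508423 = 7.2048602 V.
V_in − V_rec = 0.000139771 V = 0.140 mV.

0.140 mV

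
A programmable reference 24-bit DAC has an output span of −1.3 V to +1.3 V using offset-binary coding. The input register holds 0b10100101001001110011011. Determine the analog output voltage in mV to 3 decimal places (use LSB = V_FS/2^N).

-461.332 mV

LSB = 2.6 V / 2^24 = 0.15 µV.
Code 0b10100101001001110011011 = 5411739 decimal.
V_out = (−1.3) + 5411739 × 1.54972e-07 V = -0.461332 V.
= -461.332 mV.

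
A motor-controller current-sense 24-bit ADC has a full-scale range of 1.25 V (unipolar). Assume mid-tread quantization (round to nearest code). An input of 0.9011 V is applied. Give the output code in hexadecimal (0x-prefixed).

LSB = 1.25 V / 16777216 = 0.07 µV.
Input sits at 12094359.470 steps above V_low.
round(12094359.470) = 12094359.
In hexadecimal (0x-prefixed): 0xB88B97.

code 0xB88B97 (decimal 12094359)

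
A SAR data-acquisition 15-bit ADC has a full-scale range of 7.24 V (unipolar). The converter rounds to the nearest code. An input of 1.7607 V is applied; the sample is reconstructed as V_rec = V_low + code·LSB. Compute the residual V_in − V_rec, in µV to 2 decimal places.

-28.76 µV

LSB = 7.24/2^15 = 220.95 µV.
(V_in − V_low)/LSB = (1.7607 − 0)/0.000220947 = 7968.8698 → code 7969 (round).
Reconstructed: 1.7607288 V.
Difference: -2.87598e-05 V → -28.76 µV.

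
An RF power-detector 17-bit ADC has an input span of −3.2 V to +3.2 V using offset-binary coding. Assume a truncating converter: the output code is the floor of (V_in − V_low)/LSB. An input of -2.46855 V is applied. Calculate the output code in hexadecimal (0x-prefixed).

code 0x3A84 (decimal 14980)

LSB = 6.4 V / 131072 = 48.83 µV.
Input sits at 14980.096 steps above V_low.
So the output code is 14980.
In hexadecimal (0x-prefixed): 0x3A84.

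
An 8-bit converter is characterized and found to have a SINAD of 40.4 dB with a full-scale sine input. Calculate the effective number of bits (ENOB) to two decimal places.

ENOB = (SINAD − 1.76) / 6.02 = (40.4 − 1.76)/6.02 = 6.419.

6.42 bits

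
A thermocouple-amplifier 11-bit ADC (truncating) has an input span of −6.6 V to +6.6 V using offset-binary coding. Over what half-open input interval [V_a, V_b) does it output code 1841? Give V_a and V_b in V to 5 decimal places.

LSB = 13.2/2^11 = 6.445 mV.
V_a = V_low + 1841·LSB = 5.26582 V; V_b = V_low + 1842·LSB = 5.27227 V.

[5.26582 V, 5.27227 V)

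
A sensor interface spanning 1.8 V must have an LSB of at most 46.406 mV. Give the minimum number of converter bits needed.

6 bits

Number of steps required ≥ 1.8 V / 46.406 mV = 38.79.
Need 2^N ≥ 38.79; 2^5 = 32, 2^6 = 64.
Minimum N = 6.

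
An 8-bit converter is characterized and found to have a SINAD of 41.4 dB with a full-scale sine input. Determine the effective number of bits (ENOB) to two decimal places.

6.58 bits

ENOB = (SINAD − 1.76) / 6.02 = (41.4 − 1.76)/6.02 = 6.585.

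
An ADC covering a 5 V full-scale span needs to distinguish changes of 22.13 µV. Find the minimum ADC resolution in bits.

18 bits

Number of steps required ≥ 5 V / 22.13 µV = 225937.64.
Need 2^N ≥ 225937.64; 2^17 = 131072, 2^18 = 262144.
Minimum N = 18.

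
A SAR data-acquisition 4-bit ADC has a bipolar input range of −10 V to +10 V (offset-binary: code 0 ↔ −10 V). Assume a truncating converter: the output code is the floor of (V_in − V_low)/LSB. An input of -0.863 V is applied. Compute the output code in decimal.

Full-scale span = 20 V; LSB = 20/2^4 = 1.2500 V.
Input sits at 7.310 steps above V_low.
So the output code is 7.

code 7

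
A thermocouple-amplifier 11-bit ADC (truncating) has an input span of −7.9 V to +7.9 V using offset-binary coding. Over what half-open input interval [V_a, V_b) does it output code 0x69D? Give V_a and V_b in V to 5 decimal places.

LSB = 15.8/2^11 = 7.715 mV.
Code 0x69D = 1693 decimal.
V_a = V_low + 1693·LSB = 5.16123 V; V_b = V_low + 1694·LSB = 5.16895 V.

[5.16123 V, 5.16895 V)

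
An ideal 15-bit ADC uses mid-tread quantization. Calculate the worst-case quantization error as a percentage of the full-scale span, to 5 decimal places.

Rounding → worst-case error = ½ LSB = V_FS/2^16, so 100/65536 = 0.00152588 % of full scale.

0.00153 %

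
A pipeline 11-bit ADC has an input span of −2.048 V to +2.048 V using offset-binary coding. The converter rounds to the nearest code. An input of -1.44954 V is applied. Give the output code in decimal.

code 299

Full-scale span = 4.096 V; LSB = 4.096/2^11 = 2.000 mV.
(-1.44954 − (−2.048)) / 0.002 = 299.230 LSBs.
Round → code 299.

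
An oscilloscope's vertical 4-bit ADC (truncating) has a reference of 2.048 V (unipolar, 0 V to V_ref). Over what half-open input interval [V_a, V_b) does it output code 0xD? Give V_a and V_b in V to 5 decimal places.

[1.66400 V, 1.79200 V)

LSB = 2.048/2^4 = 128.000 mV.
Code 0xD = 13 decimal.
V_a = V_low + 13·LSB = 1.664 V; V_b = V_low + 14·LSB = 1.792 V.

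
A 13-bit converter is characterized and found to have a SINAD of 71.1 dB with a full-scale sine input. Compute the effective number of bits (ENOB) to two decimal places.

11.52 bits

ENOB = (SINAD − 1.76) / 6.02 = (71.1 − 1.76)/6.02 = 11.518.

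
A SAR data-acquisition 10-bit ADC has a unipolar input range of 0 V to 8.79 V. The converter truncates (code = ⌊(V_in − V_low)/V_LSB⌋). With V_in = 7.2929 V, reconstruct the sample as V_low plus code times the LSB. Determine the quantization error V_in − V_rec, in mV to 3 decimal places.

One LSB is 8.79 V / 1024 = 8.584 mV.
(7.2929 − 0)/0.00858398 = 849.5938; ⌊·⌋ gives code 849.
V_rec = 0 + 849·0.00858398 = 7.2878027 V.
Difference: 0.00509727 V → 5.097 mV.

5.097 mV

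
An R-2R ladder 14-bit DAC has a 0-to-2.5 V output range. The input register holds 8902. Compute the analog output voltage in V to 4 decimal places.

1.3583 V

LSB = 2.5 V / 2^14 = 152.59 µV.
V_out = 0 + 8902 × 0.000152588 V = 1.35834 V.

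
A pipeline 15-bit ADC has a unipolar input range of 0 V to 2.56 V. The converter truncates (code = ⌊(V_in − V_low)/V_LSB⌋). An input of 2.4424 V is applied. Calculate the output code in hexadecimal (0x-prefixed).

code 0x7A1E (decimal 31262)

With 32768 levels over 2.56 V, one step is 78.12 µV.
(2.4424 − 0) / 7.8125e-05 = 31262.720 LSBs.
Floor → code 31262.
In hexadecimal (0x-prefixed): 0x7A1E.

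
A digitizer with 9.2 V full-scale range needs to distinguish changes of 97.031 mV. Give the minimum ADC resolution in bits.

7 bits

Number of steps required ≥ 9.2 V / 97.031 mV = 94.82.
Need 2^N ≥ 94.82; 2^6 = 64, 2^7 = 128.
Minimum N = 7.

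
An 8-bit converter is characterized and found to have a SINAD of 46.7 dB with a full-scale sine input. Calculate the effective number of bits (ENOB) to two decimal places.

7.47 bits

ENOB = (SINAD − 1.76) / 6.02 = (46.7 − 1.76)/6.02 = 7.465.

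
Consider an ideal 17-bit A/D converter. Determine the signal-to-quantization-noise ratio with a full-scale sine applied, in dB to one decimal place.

SNR ≈ 6.02·N + 1.76 dB = 6.02·17 + 1.76 = 104.10 dB.

104.1 dB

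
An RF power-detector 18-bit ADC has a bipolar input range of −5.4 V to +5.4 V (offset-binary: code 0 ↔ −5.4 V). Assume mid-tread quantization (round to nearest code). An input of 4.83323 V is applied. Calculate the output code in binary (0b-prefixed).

Full-scale span = 10.8 V; LSB = 10.8/2^18 = 41.20 µV.
(4.83323 − (−5.4)) / 4.11987e-05 = 248387.023 LSBs.
So the output code is 248387.
In binary (0b-prefixed): 0b111100101001000011.

code 0b111100101001000011 (decimal 248387)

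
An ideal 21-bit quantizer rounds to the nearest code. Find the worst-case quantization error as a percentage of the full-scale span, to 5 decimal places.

0.00002 %

Rounding → worst-case error = ½ LSB = V_FS/2^22, so 100/4194304 = 2.38419e-05 % of full scale.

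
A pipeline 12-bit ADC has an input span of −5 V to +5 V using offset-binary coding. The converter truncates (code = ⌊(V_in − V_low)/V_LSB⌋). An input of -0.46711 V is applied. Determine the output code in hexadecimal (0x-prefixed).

Full-scale span = 10 V; LSB = 10/2^12 = 2.441 mV.
(-0.46711 − (−5)) / 0.00244141 = 1856.672 LSBs.
⌊·⌋(1856.672) = 1856.
In hexadecimal (0x-prefixed): 0x740.

code 0x740 (decimal 1856)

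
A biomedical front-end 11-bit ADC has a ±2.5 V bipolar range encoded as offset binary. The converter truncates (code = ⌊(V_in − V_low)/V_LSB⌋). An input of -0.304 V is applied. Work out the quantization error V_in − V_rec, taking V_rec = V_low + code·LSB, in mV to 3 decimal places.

1.176 mV

LSB = 5/2^11 = 2.441 mV.
(-0.304 − (−2.5))/0.00244141 = 899.4816; ⌊·⌋ gives code 899.
V_rec = (−2.5) + 899·0.00244141 = -0.30517578 V.
Error = -0.304 − (−0.30517578) = 0.00117578 V = 1.176 mV.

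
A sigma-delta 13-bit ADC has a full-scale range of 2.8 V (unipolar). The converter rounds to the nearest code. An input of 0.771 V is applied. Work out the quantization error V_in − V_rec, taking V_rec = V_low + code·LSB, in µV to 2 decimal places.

One LSB is 2.8 V / 8192 = 341.80 µV.
(0.771 − 0)/0.000341797 = 2255.7257; round gives code 2256.
Reconstructed: 0.77109375 V.
Error = 0.771 − 0.77109375 = -9.375e-05 V = -93.75 µV.

-93.75 µV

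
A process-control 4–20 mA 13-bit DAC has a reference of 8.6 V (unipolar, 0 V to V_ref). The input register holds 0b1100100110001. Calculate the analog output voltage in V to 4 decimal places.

6.7702 V

LSB = 8.6 V / 2^13 = 1.050 mV.
Code 0b1100100110001 = 6449 decimal.
V_out = 0 + 6449 × 0.0010498 V = 6.77019 V.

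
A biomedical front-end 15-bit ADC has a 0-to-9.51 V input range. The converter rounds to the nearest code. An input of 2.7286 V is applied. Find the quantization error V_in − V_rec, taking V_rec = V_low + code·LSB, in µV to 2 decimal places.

One LSB is 9.51 V / 32768 = 290.22 µV.
Scaled input = 9401.7629 LSBs, so code = 9402.
Reconstructed: 2.7286688 V.
Difference: -6.88232e-05 V → -68.82 µV.

-68.82 µV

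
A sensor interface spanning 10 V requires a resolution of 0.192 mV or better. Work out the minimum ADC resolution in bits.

16 bits

Number of steps required ≥ 10 V / 0.192 mV = 52083.33.
Need 2^N ≥ 52083.33; 2^15 = 32768, 2^16 = 65536.
Minimum N = 16.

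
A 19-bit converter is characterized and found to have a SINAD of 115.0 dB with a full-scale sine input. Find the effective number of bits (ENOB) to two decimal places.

18.81 bits

ENOB = (SINAD − 1.76) / 6.02 = (115.0 − 1.76)/6.02 = 18.811.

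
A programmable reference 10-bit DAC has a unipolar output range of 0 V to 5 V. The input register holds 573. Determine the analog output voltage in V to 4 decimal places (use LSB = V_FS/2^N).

2.7979 V

LSB = 5 V / 2^10 = 4.883 mV.
V_out = 0 + 573 × 0.00488281 V = 2.79785 V.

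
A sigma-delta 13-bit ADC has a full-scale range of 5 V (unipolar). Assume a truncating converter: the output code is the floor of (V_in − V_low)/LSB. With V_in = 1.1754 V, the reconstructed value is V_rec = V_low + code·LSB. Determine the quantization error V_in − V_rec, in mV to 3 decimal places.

LSB = 5/2^13 = 0.610 mV.
(V_in − V_low)/LSB = (1.1754 − 0)/0.000610352 = 1925.7754 → code 1925 (floor).
Reconstructed: 1.1749268 V.
Difference: 0.000473242 V → 0.473 mV.

0.473 mV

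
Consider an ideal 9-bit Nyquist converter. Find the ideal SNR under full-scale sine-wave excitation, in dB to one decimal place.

55.9 dB

SNR ≈ 6.02·N + 1.76 dB = 6.02·9 + 1.76 = 55.94 dB.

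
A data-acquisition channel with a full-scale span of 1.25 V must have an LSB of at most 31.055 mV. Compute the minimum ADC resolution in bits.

Number of steps required ≥ 1.25 V / 31.055 mV = 40.25.
Need 2^N ≥ 40.25; 2^5 = 32, 2^6 = 64.
Minimum N = 6.

6 bits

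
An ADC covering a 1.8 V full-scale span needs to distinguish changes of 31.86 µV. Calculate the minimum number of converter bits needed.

Number of steps required ≥ 1.8 V / 31.86 µV = 56497.18.
Need 2^N ≥ 56497.18; 2^15 = 32768, 2^16 = 65536.
Minimum N = 16.

16 bits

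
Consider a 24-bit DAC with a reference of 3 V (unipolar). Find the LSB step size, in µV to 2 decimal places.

Full-scale span = 3 V.
LSB = 3 / 2^24 = 3 / 16777216 = 1.78814e-07 V = 0.18 µV.

0.18 µV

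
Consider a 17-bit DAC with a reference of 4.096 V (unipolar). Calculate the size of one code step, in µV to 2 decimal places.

31.25 µV

Full-scale span = 4.096 V.
LSB = 4.096 / 2^17 = 4.096 / 131072 = 3.125e-05 V = 31.25 µV.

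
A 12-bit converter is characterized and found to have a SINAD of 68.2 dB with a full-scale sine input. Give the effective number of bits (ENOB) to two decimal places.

11.04 bits

ENOB = (SINAD − 1.76) / 6.02 = (68.2 − 1.76)/6.02 = 11.037.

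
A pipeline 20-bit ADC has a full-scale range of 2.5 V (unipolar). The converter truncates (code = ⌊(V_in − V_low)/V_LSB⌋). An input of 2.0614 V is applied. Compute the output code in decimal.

code 864613

Full-scale span = 2.5 V; LSB = 2.5/2^20 = 2.38 µV.
Input sits at 864613.827 steps above V_low.
So the output code is 864613.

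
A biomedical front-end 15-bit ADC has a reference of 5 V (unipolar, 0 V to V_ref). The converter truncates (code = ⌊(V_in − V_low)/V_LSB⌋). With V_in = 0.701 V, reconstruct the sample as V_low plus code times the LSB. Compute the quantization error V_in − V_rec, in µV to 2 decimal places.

LSB = 5/2^15 = 152.59 µV.
(0.701 − 0)/0.000152588 = 4594.0736; ⌊·⌋ gives code 4594.
Code 4594 maps back to 0 + 4594×0.000152588 V = 0.70098877 V.
Error = 0.701 − 0.70098877 = 1.12305e-05 V = 11.23 µV.

11.23 µV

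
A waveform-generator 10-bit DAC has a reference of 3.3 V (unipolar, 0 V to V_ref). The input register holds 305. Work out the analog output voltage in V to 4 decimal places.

LSB = 3.3 V / 2^10 = 3.223 mV.
V_out = 0 + 305 × 0.00322266 V = 0.98291 V.

0.9829 V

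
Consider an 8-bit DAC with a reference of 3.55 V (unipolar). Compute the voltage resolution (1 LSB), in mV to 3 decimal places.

13.867 mV

Full-scale span = 3.55 V.
LSB = 3.55 / 2^8 = 3.55 / 256 = 0.0138672 V = 13.867 mV.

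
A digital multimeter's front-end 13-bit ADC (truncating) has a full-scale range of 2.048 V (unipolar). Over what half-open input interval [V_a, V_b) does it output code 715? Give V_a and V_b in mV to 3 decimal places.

[178.750 mV, 179.000 mV)

LSB = 2.048/2^13 = 250.00 µV.
V_a = V_low + 715·LSB = 0.17875 V; V_b = V_low + 716·LSB = 0.179 V.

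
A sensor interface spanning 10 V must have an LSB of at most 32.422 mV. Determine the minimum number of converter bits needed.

9 bits

Number of steps required ≥ 10 V / 32.422 mV = 308.43.
Need 2^N ≥ 308.43; 2^8 = 256, 2^9 = 512.
Minimum N = 9.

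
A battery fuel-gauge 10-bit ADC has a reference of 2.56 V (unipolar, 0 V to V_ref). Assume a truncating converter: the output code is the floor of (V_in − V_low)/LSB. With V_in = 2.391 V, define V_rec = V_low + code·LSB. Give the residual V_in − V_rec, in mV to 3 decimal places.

Step size: 2.56 V ÷ 2^10 = 2.500 mV.
(V_in − V_low)/LSB = (2.391 − 0)/0.0025 = 956.4000 → code 956 (floor).
V_rec = 0 + 956·0.0025 = 2.39 V.
V_in − V_rec = 0.001 V = 1.000 mV.

1.000 mV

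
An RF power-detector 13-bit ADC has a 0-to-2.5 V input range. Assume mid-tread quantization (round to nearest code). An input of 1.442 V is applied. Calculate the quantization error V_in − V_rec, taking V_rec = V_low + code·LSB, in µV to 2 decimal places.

LSB = 2.5/2^13 = 305.18 µV.
(V_in − V_low)/LSB = (1.442 − 0)/0.000305176 = 4725.1456 → code 4725 (round).
Reconstructed: 1.4419556 V.
Difference: 4.44336e-05 V → 44.43 µV.

44.43 µV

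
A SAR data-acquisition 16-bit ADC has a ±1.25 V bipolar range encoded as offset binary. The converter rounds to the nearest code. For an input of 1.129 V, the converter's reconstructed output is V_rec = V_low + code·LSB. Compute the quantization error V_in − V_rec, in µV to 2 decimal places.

LSB = 2.5/2^16 = 38.15 µV.
Scaled input = 62364.0576 LSBs, so code = 62364.
V_rec = (−1.25) + 62364·3.8147e-05 = 1.1289978 V.
Difference: 2.19727e-06 V → 2.20 µV.

2.20 µV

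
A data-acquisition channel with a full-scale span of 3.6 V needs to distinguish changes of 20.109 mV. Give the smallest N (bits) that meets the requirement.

Number of steps required ≥ 3.6 V / 20.109 mV = 179.02.
Need 2^N ≥ 179.02; 2^7 = 128, 2^8 = 256.
Minimum N = 8.

8 bits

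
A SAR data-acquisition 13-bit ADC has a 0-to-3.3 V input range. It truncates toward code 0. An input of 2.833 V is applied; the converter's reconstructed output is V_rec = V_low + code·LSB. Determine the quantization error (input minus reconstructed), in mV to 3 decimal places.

0.285 mV

LSB = 3.3/2^13 = 402.83 µV.
(2.833 − 0)/0.000402832 = 7032.7079; ⌊·⌋ gives code 7032.
V_rec = 0 + 7032·0.000402832 = 2.8327148 V.
V_in − V_rec = 0.000285156 V = 0.285 mV.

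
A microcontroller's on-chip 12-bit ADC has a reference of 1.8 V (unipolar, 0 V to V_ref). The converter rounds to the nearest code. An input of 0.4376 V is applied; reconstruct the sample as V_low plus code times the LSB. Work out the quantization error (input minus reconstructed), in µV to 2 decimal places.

One LSB is 1.8 V / 4096 = 439.45 µV.
Scaled input = 995.7831 LSBs, so code = 996.
V_rec = 0 + 996·0.000439453 = 0.43769531 V.
Difference: -9.53125e-05 V → -95.31 µV.

-95.31 µV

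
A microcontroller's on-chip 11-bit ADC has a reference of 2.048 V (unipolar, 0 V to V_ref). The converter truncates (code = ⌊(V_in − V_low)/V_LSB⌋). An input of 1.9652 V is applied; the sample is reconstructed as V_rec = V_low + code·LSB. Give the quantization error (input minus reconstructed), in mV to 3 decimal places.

0.200 mV

Step size: 2.048 V ÷ 2^11 = 1.000 mV.
(V_in − V_low)/LSB = (1.9652 − 0)/0.001 = 1965.2000 → code 1965 (floor).
Reconstructed: 1.965 V.
Error = 1.9652 − 1.965 = 0.0002 V = 0.200 mV.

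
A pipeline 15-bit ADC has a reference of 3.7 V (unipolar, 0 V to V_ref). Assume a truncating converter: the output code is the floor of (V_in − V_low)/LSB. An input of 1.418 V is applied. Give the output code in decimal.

Full-scale span = 3.7 V; LSB = 3.7/2^15 = 112.92 µV.
(V_in − V_low)/LSB = (1.418 − 0) / 0.000112915 = 12558.115.
⌊·⌋(12558.115) = 12558.

code 12558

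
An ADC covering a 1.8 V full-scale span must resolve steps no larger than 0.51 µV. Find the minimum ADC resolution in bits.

Number of steps required ≥ 1.8 V / 0.51 µV = 3529411.76.
Need 2^N ≥ 3529411.76; 2^21 = 2097152, 2^22 = 4194304.
Minimum N = 22.

22 bits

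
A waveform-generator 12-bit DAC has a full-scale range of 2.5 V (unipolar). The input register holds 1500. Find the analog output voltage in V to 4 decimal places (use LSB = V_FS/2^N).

LSB = 2.5 V / 2^12 = 0.610 mV.
V_out = 0 + 1500 × 0.000610352 V = 0.915527 V.

0.9155 V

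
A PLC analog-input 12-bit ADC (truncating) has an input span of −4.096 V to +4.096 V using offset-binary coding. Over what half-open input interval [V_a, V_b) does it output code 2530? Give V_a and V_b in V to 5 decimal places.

LSB = 8.192/2^12 = 2.000 mV.
V_a = V_low + 2530·LSB = 0.964 V; V_b = V_low + 2531·LSB = 0.966 V.

[0.96400 V, 0.96600 V)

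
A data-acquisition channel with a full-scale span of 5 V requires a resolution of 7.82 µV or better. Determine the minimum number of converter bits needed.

Number of steps required ≥ 5 V / 7.82 µV = 639386.19.
Need 2^N ≥ 639386.19; 2^19 = 524288, 2^20 = 1048576.
Minimum N = 20.

20 bits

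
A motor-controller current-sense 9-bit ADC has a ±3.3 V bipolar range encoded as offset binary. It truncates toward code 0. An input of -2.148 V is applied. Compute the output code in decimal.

Full-scale span = 6.6 V; LSB = 6.6/2^9 = 12.891 mV.
(-2.148 − (−3.3)) / 0.0128906 = 89.367 LSBs.
So the output code is 89.

code 89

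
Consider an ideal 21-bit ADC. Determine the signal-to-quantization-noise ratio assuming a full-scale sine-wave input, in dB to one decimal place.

SNR ≈ 6.02·N + 1.76 dB = 6.02·21 + 1.76 = 128.18 dB.

128.2 dB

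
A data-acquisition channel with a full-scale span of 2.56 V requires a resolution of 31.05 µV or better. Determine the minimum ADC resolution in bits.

17 bits

Number of steps required ≥ 2.56 V / 31.05 µV = 82447.67.
Need 2^N ≥ 82447.67; 2^16 = 65536, 2^17 = 131072.
Minimum N = 17.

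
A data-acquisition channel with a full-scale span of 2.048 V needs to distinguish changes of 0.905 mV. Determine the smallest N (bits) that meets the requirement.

12 bits

Number of steps required ≥ 2.048 V / 0.905 mV = 2262.98.
Need 2^N ≥ 2262.98; 2^11 = 2048, 2^12 = 4096.
Minimum N = 12.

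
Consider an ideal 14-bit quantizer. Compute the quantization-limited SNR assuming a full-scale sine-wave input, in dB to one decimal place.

SNR ≈ 6.02·N + 1.76 dB = 6.02·14 + 1.76 = 86.04 dB.

86.0 dB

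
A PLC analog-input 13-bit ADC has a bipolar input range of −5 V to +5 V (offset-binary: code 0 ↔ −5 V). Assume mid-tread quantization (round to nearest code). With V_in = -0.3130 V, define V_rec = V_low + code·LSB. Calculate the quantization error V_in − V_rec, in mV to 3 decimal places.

Step size: 10 V ÷ 2^13 = 1.221 mV.
(V_in − V_low)/LSB = (-0.3130 − (−5))/0.0012207 = 3839.5904 → code 3840 (round).
V_rec = (−5) + 3840·0.0012207 = -0.3125 V.
Difference: -0.0005 V → -0.500 mV.

-0.500 mV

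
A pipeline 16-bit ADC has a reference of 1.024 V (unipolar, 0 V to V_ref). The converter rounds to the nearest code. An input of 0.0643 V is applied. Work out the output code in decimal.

code 4115

With 65536 levels over 1.024 V, one step is 15.62 µV.
Input sits at 4115.200 steps above V_low.
round(4115.200) = 4115.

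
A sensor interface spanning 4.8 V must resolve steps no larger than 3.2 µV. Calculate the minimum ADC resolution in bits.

21 bits

Number of steps required ≥ 4.8 V / 3.2 µV = 1500000.00.
Need 2^N ≥ 1500000.00; 2^20 = 1048576, 2^21 = 2097152.
Minimum N = 21.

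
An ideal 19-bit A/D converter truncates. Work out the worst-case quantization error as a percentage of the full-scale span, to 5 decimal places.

0.00019 %

Truncating → worst-case error = 1 LSB = V_FS/2^19, so 100/524288 = 0.000190735 % of full scale.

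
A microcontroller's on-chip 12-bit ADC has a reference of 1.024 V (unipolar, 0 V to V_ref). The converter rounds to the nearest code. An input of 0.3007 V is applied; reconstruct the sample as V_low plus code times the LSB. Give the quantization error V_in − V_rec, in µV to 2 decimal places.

LSB = 1.024/2^12 = 250.00 µV.
(0.3007 − 0)/0.00025 = 1202.8000; round gives code 1203.
V_rec = 0 + 1203·0.00025 = 0.30075 V.
V_in − V_rec = -5e-05 V = -50.00 µV.

-50.00 µV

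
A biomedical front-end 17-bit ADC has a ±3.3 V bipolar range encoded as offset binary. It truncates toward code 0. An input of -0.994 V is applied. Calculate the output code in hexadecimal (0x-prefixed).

code 0xB2E3 (decimal 45795)

Full-scale span = 6.6 V; LSB = 6.6/2^17 = 50.35 µV.
(-0.994 − (−3.3)) / 5.0354e-05 = 45795.762 LSBs.
⌊·⌋(45795.762) = 45795.
In hexadecimal (0x-prefixed): 0xB2E3.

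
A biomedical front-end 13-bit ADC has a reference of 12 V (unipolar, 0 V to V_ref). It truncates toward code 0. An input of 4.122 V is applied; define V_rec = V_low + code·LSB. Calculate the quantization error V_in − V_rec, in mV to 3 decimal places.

1.395 mV

Step size: 12 V ÷ 2^13 = 1.465 mV.
(4.122 − 0)/0.00146484 = 2813.9520; ⌊·⌋ gives code 2813.
Reconstructed: 4.1206055 V.
Difference: 0.00139453 V → 1.395 mV.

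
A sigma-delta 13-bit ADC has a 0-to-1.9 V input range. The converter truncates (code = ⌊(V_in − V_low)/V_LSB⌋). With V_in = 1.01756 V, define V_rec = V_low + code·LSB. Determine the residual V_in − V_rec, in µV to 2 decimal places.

Step size: 1.9 V ÷ 2^13 = 231.93 µV.
(V_in − V_low)/LSB = (1.01756 − 0)/0.000231934 = 4387.2903 → code 4387 (floor).
Reconstructed: 1.0174927 V.
Difference: 6.73242e-05 V → 67.32 µV.

67.32 µV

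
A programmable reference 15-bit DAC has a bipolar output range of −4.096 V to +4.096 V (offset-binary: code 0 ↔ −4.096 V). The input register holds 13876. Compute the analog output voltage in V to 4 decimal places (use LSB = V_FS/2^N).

LSB = 8.192 V / 2^15 = 250.00 µV.
V_out = (−4.096) + 13876 × 0.00025 V = -0.627 V.

-0.6270 V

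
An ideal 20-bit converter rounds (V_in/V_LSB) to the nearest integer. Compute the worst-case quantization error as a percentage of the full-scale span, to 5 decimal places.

Rounding → worst-case error = ½ LSB = V_FS/2^21, so 100/2097152 = 4.76837e-05 % of full scale.

0.00005 %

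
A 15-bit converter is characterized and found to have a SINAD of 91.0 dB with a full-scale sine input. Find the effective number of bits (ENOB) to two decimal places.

ENOB = (SINAD − 1.76) / 6.02 = (91.0 − 1.76)/6.02 = 14.824.

14.82 bits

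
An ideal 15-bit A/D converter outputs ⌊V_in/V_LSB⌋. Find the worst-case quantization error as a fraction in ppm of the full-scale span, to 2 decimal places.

Truncating → worst-case error = 1 LSB = V_FS/2^15, so 1e+06/32768 = 30.5176 ppm of full scale.

30.52 ppm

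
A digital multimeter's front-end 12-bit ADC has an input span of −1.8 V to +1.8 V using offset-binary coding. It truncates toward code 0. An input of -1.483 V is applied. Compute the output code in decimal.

code 360

With 4096 levels over 3.6 V, one step is 0.879 mV.
(-1.483 − (−1.8)) / 0.000878906 = 360.676 LSBs.
Floor → code 360.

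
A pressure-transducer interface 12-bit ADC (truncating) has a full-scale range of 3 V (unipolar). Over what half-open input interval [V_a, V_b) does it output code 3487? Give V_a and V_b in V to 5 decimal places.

[2.55396 V, 2.55469 V)

LSB = 3/2^12 = 0.732 mV.
V_a = V_low + 3487·LSB = 2.55396 V; V_b = V_low + 3488·LSB = 2.55469 V.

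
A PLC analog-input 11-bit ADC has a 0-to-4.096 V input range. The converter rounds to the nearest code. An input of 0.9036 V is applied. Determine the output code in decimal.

LSB = 4.096 V / 2048 = 2.000 mV.
(V_in − V_low)/LSB = (0.9036 − 0) / 0.002 = 451.800.
round(451.800) = 452.

code 452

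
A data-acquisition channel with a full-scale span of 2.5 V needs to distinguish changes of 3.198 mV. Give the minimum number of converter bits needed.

Number of steps required ≥ 2.5 V / 3.198 mV = 781.74.
Need 2^N ≥ 781.74; 2^9 = 512, 2^10 = 1024.
Minimum N = 10.

10 bits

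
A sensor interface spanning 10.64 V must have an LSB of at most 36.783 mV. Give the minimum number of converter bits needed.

Number of steps required ≥ 10.64 V / 36.783 mV = 289.26.
Need 2^N ≥ 289.26; 2^8 = 256, 2^9 = 512.
Minimum N = 9.

9 bits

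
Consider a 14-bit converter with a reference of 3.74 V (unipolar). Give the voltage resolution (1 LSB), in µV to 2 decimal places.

228.27 µV

Full-scale span = 3.74 V.
LSB = 3.74 / 2^14 = 3.74 / 16384 = 0.000228271 V = 228.27 µV.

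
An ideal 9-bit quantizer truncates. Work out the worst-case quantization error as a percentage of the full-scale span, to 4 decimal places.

0.1953 %

Truncating → worst-case error = 1 LSB = V_FS/2^9, so 100/512 = 0.195312 % of full scale.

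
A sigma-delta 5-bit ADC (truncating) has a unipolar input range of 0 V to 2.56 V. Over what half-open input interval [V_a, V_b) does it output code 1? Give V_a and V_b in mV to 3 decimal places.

LSB = 2.56/2^5 = 80.000 mV.
V_a = V_low + 1·LSB = 0.08 V; V_b = V_low + 2·LSB = 0.16 V.

[80.000 mV, 160.000 mV)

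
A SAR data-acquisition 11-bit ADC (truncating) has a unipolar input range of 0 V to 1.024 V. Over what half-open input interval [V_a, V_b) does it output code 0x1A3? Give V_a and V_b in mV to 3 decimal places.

[209.500 mV, 210.000 mV)

LSB = 1.024/2^11 = 0.500 mV.
Code 0x1A3 = 419 decimal.
V_a = V_low + 419·LSB = 0.2095 V; V_b = V_low + 420·LSB = 0.21 V.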